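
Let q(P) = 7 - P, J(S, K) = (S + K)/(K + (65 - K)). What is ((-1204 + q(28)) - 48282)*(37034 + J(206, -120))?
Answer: -119178003072/65 ≈ -1.8335e+9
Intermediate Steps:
J(S, K) = K/65 + S/65 (J(S, K) = (K + S)/65 = (K + S)*(1/65) = K/65 + S/65)
((-1204 + q(28)) - 48282)*(37034 + J(206, -120)) = ((-1204 + (7 - 1*28)) - 48282)*(37034 + ((1/65)*(-120) + (1/65)*206)) = ((-1204 + (7 - 28)) - 48282)*(37034 + (-24/13 + 206/65)) = ((-1204 - 21) - 48282)*(37034 + 86/65) = (-1225 - 48282)*(2407296/65) = -49507*2407296/65 = -119178003072/65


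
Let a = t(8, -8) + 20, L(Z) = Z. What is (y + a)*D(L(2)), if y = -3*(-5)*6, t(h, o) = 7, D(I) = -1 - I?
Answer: -351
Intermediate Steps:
y = 90 (y = 15*6 = 90)
a = 27 (a = 7 + 20 = 27)
(y + a)*D(L(2)) = (90 + 27)*(-1 - 1*2) = 117*(-1 - 2) = 117*(-3) = -351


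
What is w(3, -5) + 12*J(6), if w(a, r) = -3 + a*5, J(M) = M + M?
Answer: 156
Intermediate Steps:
J(M) = 2*M
w(a, r) = -3 + 5*a
w(3, -5) + 12*J(6) = (-3 + 5*3) + 12*(2*6) = (-3 + 15) + 12*12 = 12 + 144 = 156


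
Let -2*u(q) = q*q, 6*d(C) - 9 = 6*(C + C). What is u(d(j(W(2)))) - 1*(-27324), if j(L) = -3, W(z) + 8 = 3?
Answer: 218511/8 ≈ 27314.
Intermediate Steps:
W(z) = -5 (W(z) = -8 + 3 = -5)
d(C) = 3/2 + 2*C (d(C) = 3/2 + (6*(C + C))/6 = 3/2 + (6*(2*C))/6 = 3/2 + (12*C)/6 = 3/2 + 2*C)
u(q) = -q**2/2 (u(q) = -q*q/2 = -q**2/2)
u(d(j(W(2)))) - 1*(-27324) = -(3/2 + 2*(-3))**2/2 - 1*(-27324) = -(3/2 - 6)**2/2 + 27324 = -(-9/2)**2/2 + 27324 = -1/2*81/4 + 27324 = -81/8 + 27324 = 218511/8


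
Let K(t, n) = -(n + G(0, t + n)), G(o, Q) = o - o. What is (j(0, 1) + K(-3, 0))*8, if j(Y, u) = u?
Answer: 8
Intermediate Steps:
G(o, Q) = 0
K(t, n) = -n (K(t, n) = -(n + 0) = -n)
(j(0, 1) + K(-3, 0))*8 = (1 - 1*0)*8 = (1 + 0)*8 = 1*8 = 8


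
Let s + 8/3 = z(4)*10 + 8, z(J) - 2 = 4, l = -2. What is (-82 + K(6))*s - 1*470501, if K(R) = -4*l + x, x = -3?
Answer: -1426595/3 ≈ -4.7553e+5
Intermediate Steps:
z(J) = 6 (z(J) = 2 + 4 = 6)
s = 196/3 (s = -8/3 + (6*10 + 8) = -8/3 + (60 + 8) = -8/3 + 68 = 196/3 ≈ 65.333)
K(R) = 5 (K(R) = -4*(-2) - 3 = 8 - 3 = 5)
(-82 + K(6))*s - 1*470501 = (-82 + 5)*(196/3) - 1*470501 = -77*196/3 - 470501 = -15092/3 - 470501 = -1426595/3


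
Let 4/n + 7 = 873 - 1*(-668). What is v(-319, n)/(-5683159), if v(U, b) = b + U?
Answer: 244671/4358982953 ≈ 5.6130e-5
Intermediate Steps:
n = 2/767 (n = 4/(-7 + (873 - 1*(-668))) = 4/(-7 + (873 + 668)) = 4/(-7 + 1541) = 4/1534 = 4*(1/1534) = 2/767 ≈ 0.0026076)
v(U, b) = U + b
v(-319, n)/(-5683159) = (-319 + 2/767)/(-5683159) = -244671/767*(-1/5683159) = 244671/4358982953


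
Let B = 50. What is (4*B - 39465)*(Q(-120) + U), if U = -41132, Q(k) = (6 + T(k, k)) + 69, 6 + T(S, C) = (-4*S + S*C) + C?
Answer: 1032787295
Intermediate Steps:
T(S, C) = -6 + C - 4*S + C*S (T(S, C) = -6 + ((-4*S + S*C) + C) = -6 + ((-4*S + C*S) + C) = -6 + (C - 4*S + C*S) = -6 + C - 4*S + C*S)
Q(k) = 69 + k² - 3*k (Q(k) = (6 + (-6 + k - 4*k + k*k)) + 69 = (6 + (-6 + k - 4*k + k²)) + 69 = (6 + (-6 + k² - 3*k)) + 69 = (k² - 3*k) + 69 = 69 + k² - 3*k)
(4*B - 39465)*(Q(-120) + U) = (4*50 - 39465)*((69 + (-120)² - 3*(-120)) - 41132) = (200 - 39465)*((69 + 14400 + 360) - 41132) = -39265*(14829 - 41132) = -39265*(-26303) = 1032787295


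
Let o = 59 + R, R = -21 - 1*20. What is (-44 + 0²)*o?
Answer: -792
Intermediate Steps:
R = -41 (R = -21 - 20 = -41)
o = 18 (o = 59 - 41 = 18)
(-44 + 0²)*o = (-44 + 0²)*18 = (-44 + 0)*18 = -44*18 = -792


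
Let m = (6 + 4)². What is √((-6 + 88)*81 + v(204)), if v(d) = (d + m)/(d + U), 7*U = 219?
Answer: √2002294866/549 ≈ 81.506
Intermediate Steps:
m = 100 (m = 10² = 100)
U = 219/7 (U = (⅐)*219 = 219/7 ≈ 31.286)
v(d) = (100 + d)/(219/7 + d) (v(d) = (d + 100)/(d + 219/7) = (100 + d)/(219/7 + d))
√((-6 + 88)*81 + v(204)) = √((-6 + 88)*81 + 7*(100 + 204)/(219 + 7*204)) = √(82*81 + 7*304/(219 + 1428)) = √(6642 + 7*304/1647) = √(6642 + 7*(1/1647)*304) = √(6642 + 2128/1647) = √(10941502/1647) = √2002294866/549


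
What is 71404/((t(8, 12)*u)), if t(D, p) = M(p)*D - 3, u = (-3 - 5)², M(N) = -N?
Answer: -17851/1584 ≈ -11.270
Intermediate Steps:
u = 64 (u = (-8)² = 64)
t(D, p) = -3 - D*p (t(D, p) = (-p)*D - 3 = -D*p - 3 = -3 - D*p)
71404/((t(8, 12)*u)) = 71404/(((-3 - 1*8*12)*64)) = 71404/(((-3 - 96)*64)) = 71404/((-99*64)) = 71404/(-6336) = 71404*(-1/6336) = -17851/1584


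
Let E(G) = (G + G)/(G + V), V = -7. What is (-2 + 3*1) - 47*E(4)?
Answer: 379/3 ≈ 126.33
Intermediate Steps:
E(G) = 2*G/(-7 + G) (E(G) = (G + G)/(G - 7) = (2*G)/(-7 + G) = 2*G/(-7 + G))
(-2 + 3*1) - 47*E(4) = (-2 + 3*1) - 94*4/(-7 + 4) = (-2 + 3) - 94*4/(-3) = 1 - 94*4*(-1)/3 = 1 - 47*(-8/3) = 1 + 376/3 = 379/3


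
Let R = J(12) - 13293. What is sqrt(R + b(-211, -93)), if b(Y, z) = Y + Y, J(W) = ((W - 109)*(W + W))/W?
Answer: I*sqrt(13909) ≈ 117.94*I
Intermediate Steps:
J(W) = -218 + 2*W (J(W) = ((-109 + W)*(2*W))/W = (2*W*(-109 + W))/W = -218 + 2*W)
b(Y, z) = 2*Y
R = -13487 (R = (-218 + 2*12) - 13293 = (-218 + 24) - 13293 = -194 - 13293 = -13487)
sqrt(R + b(-211, -93)) = sqrt(-13487 + 2*(-211)) = sqrt(-13487 - 422) = sqrt(-13909) = I*sqrt(13909)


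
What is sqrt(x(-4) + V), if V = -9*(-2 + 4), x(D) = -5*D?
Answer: sqrt(2) ≈ 1.4142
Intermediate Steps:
V = -18 (V = -9*2 = -18)
sqrt(x(-4) + V) = sqrt(-5*(-4) - 18) = sqrt(20 - 18) = sqrt(2)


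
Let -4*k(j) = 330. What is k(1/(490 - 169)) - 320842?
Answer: -641849/2 ≈ -3.2092e+5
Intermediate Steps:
k(j) = -165/2 (k(j) = -¼*330 = -165/2)
k(1/(490 - 169)) - 320842 = -165/2 - 320842 = -641849/2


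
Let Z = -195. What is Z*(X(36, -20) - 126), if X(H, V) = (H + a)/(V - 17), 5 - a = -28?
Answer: 922545/37 ≈ 24934.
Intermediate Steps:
a = 33 (a = 5 - 1*(-28) = 5 + 28 = 33)
X(H, V) = (33 + H)/(-17 + V) (X(H, V) = (H + 33)/(V - 17) = (33 + H)/(-17 + V))
Z*(X(36, -20) - 126) = -195*((33 + 36)/(-17 - 20) - 126) = -195*(69/(-37) - 126) = -195*(-1/37*69 - 126) = -195*(-69/37 - 126) = -195*(-4731/37) = 922545/37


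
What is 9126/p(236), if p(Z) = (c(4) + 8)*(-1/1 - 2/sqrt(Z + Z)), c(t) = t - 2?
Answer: -9126*sqrt(59)/(5*sqrt(2) + 10*sqrt(59)) ≈ -835.67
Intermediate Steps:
c(t) = -2 + t
p(Z) = -10 - 10*sqrt(2)/sqrt(Z) (p(Z) = ((-2 + 4) + 8)*(-1/1 - 2/sqrt(Z + Z)) = (2 + 8)*(-1*1 - 2*sqrt(2)/(2*sqrt(Z))) = 10*(-1 - 2*sqrt(2)/(2*sqrt(Z))) = 10*(-1 - sqrt(2)/sqrt(Z)) = -10 - 10*sqrt(2)/sqrt(Z))
9126/p(236) = 9126/(-10 - 10*sqrt(2)/sqrt(236)) = 9126/(-10 - 10*sqrt(2)*sqrt(59)/118) = 9126/(-10 - 5*sqrt(118)/59)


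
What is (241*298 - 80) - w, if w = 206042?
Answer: -134304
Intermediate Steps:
(241*298 - 80) - w = (241*298 - 80) - 1*206042 = (71818 - 80) - 206042 = 71738 - 206042 = -134304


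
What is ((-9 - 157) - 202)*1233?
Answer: -453744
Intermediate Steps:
((-9 - 157) - 202)*1233 = (-166 - 202)*1233 = -368*1233 = -453744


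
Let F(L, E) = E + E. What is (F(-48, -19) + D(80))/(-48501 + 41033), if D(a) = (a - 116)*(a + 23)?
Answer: 1873/3734 ≈ 0.50161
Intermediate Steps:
F(L, E) = 2*E
D(a) = (-116 + a)*(23 + a)
(F(-48, -19) + D(80))/(-48501 + 41033) = (2*(-19) + (-2668 + 80² - 93*80))/(-48501 + 41033) = (-38 + (-2668 + 6400 - 7440))/(-7468) = (-38 - 3708)*(-1/7468) = -3746*(-1/7468) = 1873/3734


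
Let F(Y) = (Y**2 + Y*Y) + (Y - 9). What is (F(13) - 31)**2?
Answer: 96721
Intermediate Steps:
F(Y) = -9 + Y + 2*Y**2 (F(Y) = (Y**2 + Y**2) + (-9 + Y) = 2*Y**2 + (-9 + Y) = -9 + Y + 2*Y**2)
(F(13) - 31)**2 = ((-9 + 13 + 2*13**2) - 31)**2 = ((-9 + 13 + 2*169) - 31)**2 = ((-9 + 13 + 338) - 31)**2 = (342 - 31)**2 = 311**2 = 96721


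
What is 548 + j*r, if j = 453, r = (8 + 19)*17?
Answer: 208475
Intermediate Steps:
r = 459 (r = 27*17 = 459)
548 + j*r = 548 + 453*459 = 548 + 207927 = 208475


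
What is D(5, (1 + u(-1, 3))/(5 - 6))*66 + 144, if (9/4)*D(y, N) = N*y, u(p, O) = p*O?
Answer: 1312/3 ≈ 437.33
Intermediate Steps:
u(p, O) = O*p
D(y, N) = 4*N*y/9 (D(y, N) = 4*(N*y)/9 = 4*N*y/9)
D(5, (1 + u(-1, 3))/(5 - 6))*66 + 144 = ((4/9)*((1 + 3*(-1))/(5 - 6))*5)*66 + 144 = ((4/9)*((1 - 3)/(-1))*5)*66 + 144 = ((4/9)*(-2*(-1))*5)*66 + 144 = ((4/9)*2*5)*66 + 144 = (40/9)*66 + 144 = 880/3 + 144 = 1312/3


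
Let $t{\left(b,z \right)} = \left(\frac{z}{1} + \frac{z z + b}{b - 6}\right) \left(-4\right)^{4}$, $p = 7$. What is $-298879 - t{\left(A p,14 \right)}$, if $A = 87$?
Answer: $- \frac{182591269}{603} \approx -3.0281 \cdot 10^{5}$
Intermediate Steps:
$t{\left(b,z \right)} = 256 z + \frac{256 \left(b + z^{2}\right)}{-6 + b}$ ($t{\left(b,z \right)} = \left(z 1 + \frac{z^{2} + b}{b - 6}\right) 256 = \left(z + \frac{b + z^{2}}{-6 + b}\right) 256 = 256 z + \frac{256 \left(b + z^{2}\right)}{-6 + b}$)
$-298879 - t{\left(A p,14 \right)} = -298879 - \frac{256 \left(87 \cdot 7 + 14^{2} - 84 + 87 \cdot 7 \cdot 14\right)}{-6 + 87 \cdot 7} = -298879 - \frac{256 \left(609 + 196 - 84 + 609 \cdot 14\right)}{-6 + 609} = -298879 - \frac{256 \left(609 + 196 - 84 + 8526\right)}{603} = -298879 - 256 \cdot \frac{1}{603} \cdot 9247 = -298879 - \frac{2367232}{603} = - \frac{182591269}{603}$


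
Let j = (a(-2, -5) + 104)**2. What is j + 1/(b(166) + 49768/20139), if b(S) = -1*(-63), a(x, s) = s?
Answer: 12922883664/1318525 ≈ 9801.0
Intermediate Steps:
b(S) = 63
j = 9801 (j = (-5 + 104)**2 = 99**2 = 9801)
j + 1/(b(166) + 49768/20139) = 9801 + 1/(63 + 49768/20139) = 9801 + 1/(1318525/20139) = 9801 + 20139/1318525 = 12922883664/1318525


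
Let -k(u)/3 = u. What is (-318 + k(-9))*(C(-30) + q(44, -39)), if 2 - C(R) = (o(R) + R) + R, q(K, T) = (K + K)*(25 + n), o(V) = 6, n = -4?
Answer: -554064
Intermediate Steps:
k(u) = -3*u
q(K, T) = 42*K (q(K, T) = (K + K)*(25 - 4) = (2*K)*21 = 42*K)
C(R) = -4 - 2*R (C(R) = 2 - ((6 + R) + R) = 2 - (6 + 2*R) = 2 + (-6 - 2*R) = -4 - 2*R)
(-318 + k(-9))*(C(-30) + q(44, -39)) = (-318 - 3*(-9))*((-4 - 2*(-30)) + 42*44) = (-318 + 27)*((-4 + 60) + 1848) = -291*(56 + 1848) = -291*1904 = -554064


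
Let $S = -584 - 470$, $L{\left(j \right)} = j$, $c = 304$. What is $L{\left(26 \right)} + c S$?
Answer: $-320390$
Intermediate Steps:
$S = -1054$
$L{\left(26 \right)} + c S = 26 + 304 \left(-1054\right) = 26 - 320416 = -320390$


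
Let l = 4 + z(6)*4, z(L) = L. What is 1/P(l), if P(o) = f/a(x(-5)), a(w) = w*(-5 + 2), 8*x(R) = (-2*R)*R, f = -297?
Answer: -25/396 ≈ -0.063131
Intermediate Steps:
x(R) = -R²/4 (x(R) = ((-2*R)*R)/8 = (-2*R²)/8 = -R²/4)
a(w) = -3*w (a(w) = w*(-3) = -3*w)
l = 28 (l = 4 + 6*4 = 4 + 24 = 28)
P(o) = -396/25 (P(o) = -297/((-(-3)*(-5)²/4)) = -297/((-(-3)*25/4)) = -297/((-3*(-25/4))) = -297/75/4 = -297*4/75 = -396/25)
1/P(l) = 1/(-396/25) = -25/396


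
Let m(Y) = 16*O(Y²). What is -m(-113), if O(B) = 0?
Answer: 0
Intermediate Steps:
m(Y) = 0 (m(Y) = 16*0 = 0)
-m(-113) = -1*0 = 0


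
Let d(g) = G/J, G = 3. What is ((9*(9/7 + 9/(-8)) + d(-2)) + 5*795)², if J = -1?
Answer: 49512035169/3136 ≈ 1.5788e+7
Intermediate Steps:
d(g) = -3 (d(g) = 3/(-1) = 3*(-1) = -3)
((9*(9/7 + 9/(-8)) + d(-2)) + 5*795)² = ((9*(9/7 + 9/(-8)) - 3) + 5*795)² = ((9*(9*(⅐) + 9*(-⅛)) - 3) + 3975)² = ((9*(9/7 - 9/8) - 3) + 3975)² = ((9*(9/56) - 3) + 3975)² = ((81/56 - 3) + 3975)² = (-87/56 + 3975)² = (222513/56)² = 49512035169/3136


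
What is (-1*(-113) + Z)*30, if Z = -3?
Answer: 3300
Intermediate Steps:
(-1*(-113) + Z)*30 = (-1*(-113) - 3)*30 = (113 - 3)*30 = 110*30 = 3300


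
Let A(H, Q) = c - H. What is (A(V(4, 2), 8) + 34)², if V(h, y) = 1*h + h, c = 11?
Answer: 1369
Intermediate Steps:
V(h, y) = 2*h (V(h, y) = h + h = 2*h)
A(H, Q) = 11 - H
(A(V(4, 2), 8) + 34)² = ((11 - 2*4) + 34)² = ((11 - 1*8) + 34)² = ((11 - 8) + 34)² = (3 + 34)² = 37² = 1369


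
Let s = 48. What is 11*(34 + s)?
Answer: 902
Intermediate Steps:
11*(34 + s) = 11*(34 + 48) = 11*82 = 902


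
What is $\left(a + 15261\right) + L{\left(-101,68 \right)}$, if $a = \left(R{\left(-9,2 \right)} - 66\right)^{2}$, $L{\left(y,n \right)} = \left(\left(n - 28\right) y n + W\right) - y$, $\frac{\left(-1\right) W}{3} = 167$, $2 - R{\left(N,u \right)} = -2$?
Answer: $-256015$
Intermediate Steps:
$R{\left(N,u \right)} = 4$ ($R{\left(N,u \right)} = 2 - -2 = 2 + 2 = 4$)
$W = -501$ ($W = \left(-3\right) 167 = -501$)
$L{\left(y,n \right)} = -501 - y + n y \left(-28 + n\right)$ ($L{\left(y,n \right)} = \left(\left(n - 28\right) y n - 501\right) - y = \left(\left(-28 + n\right) y n - 501\right) - y = \left(y \left(-28 + n\right) n - 501\right) - y = \left(n y \left(-28 + n\right) - 501\right) - y = \left(-501 + n y \left(-28 + n\right)\right) - y = -501 - y + n y \left(-28 + n\right)$)
$a = 3844$ ($a = \left(4 - 66\right)^{2} = \left(-62\right)^{2} = 3844$)
$\left(a + 15261\right) + L{\left(-101,68 \right)} = \left(3844 + 15261\right) - \left(400 - 192304 + 467024\right) = 19105 + \left(-501 + 101 - 467024 + 192304\right) = 19105 - 275120 = -256015$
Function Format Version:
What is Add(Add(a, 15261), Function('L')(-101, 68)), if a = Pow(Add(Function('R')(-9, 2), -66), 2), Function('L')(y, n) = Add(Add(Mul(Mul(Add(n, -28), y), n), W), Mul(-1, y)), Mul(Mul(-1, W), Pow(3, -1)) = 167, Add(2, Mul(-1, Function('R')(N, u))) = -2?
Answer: -256015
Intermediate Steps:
Function('R')(N, u) = 4 (Function('R')(N, u) = Add(2, Mul(-1, -2)) = Add(2, 2) = 4)
W = -501 (W = Mul(-3, 167) = -501)
Function('L')(y, n) = Add(-501, Mul(-1, y), Mul(n, y, Add(-28, n))) (Function('L')(y, n) = Add(Add(Mul(Mul(Add(n, -28), y), n), -501), Mul(-1, y)) = Add(Add(Mul(Mul(Add(-28, n), y), n), -501), Mul(-1, y)) = Add(Add(Mul(Mul(y, Add(-28, n)), n), -501), Mul(-1, y)) = Add(Add(Mul(n, y, Add(-28, n)), -501), Mul(-1, y)) = Add(Add(-501, Mul(n, y, Add(-28, n))), Mul(-1, y)) = Add(-501, Mul(-1, y), Mul(n, y, Add(-28, n))))
a = 3844 (a = Pow(Add(4, -66), 2) = Pow(-62, 2) = 3844)
Add(Add(a, 15261), Function('L')(-101, 68)) = Add(Add(3844, 15261), Add(-501, Mul(-1, -101), Mul(-101, Pow(68, 2)), Mul(-28, 68, -101))) = Add(19105, Add(-501, 101, Mul(-101, 4624), 192304)) = Add(19105, Add(-501, 101, -467024, 192304)) = Add(19105, -275120) = -256015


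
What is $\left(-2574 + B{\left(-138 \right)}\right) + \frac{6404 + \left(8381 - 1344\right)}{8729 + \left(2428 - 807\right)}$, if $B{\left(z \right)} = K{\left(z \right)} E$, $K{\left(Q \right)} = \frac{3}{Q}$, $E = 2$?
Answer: $- \frac{26627909}{10350} \approx -2572.7$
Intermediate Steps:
$B{\left(z \right)} = \frac{6}{z}$ ($B{\left(z \right)} = \frac{3}{z} 2 = \frac{6}{z}$)
$\left(-2574 + B{\left(-138 \right)}\right) + \frac{6404 + \left(8381 - 1344\right)}{8729 + \left(2428 - 807\right)} = \left(-2574 + \frac{6}{-138}\right) + \frac{6404 + \left(8381 - 1344\right)}{8729 + \left(2428 - 807\right)} = \left(-2574 + 6 \left(- \frac{1}{138}\right)\right) + \frac{6404 + 7037}{8729 + \left(2428 - 807\right)} = \left(-2574 - \frac{1}{23}\right) + \frac{13441}{8729 + 1621} = - \frac{59203}{23} + \frac{13441}{10350} = - \frac{26627909}{10350}$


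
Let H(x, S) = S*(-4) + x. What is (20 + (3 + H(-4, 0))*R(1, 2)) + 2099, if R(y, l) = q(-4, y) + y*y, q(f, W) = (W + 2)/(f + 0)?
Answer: 8475/4 ≈ 2118.8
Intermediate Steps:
H(x, S) = x - 4*S (H(x, S) = -4*S + x = x - 4*S)
q(f, W) = (2 + W)/f
R(y, l) = -½ + y² - y/4 (R(y, l) = (2 + y)/(-4) + y*y = -(2 + y)/4 + y² = (-½ - y/4) + y² = -½ + y² - y/4)
(20 + (3 + H(-4, 0))*R(1, 2)) + 2099 = (20 + (3 + (-4 - 4*0))*(-½ + 1² - ¼*1)) + 2099 = (20 + (3 + (-4 + 0))*(-½ + 1 - ¼)) + 2099 = (20 + (3 - 4)*(¼)) + 2099 = (20 - 1*¼) + 2099 = (20 - ¼) + 2099 = 79/4 + 2099 = 8475/4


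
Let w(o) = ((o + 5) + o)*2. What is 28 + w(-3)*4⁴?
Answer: -484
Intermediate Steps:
w(o) = 10 + 4*o (w(o) = ((5 + o) + o)*2 = (5 + 2*o)*2 = 10 + 4*o)
28 + w(-3)*4⁴ = 28 + (10 + 4*(-3))*4⁴ = 28 + (10 - 12)*256 = 28 - 2*256 = 28 - 512 = -484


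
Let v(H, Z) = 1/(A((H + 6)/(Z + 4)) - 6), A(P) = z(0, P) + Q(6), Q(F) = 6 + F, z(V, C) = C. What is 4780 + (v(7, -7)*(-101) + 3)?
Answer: 23612/5 ≈ 4722.4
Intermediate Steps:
A(P) = 12 + P (A(P) = P + (6 + 6) = P + 12 = 12 + P)
v(H, Z) = 1/(6 + (6 + H)/(4 + Z)) (v(H, Z) = 1/((12 + (H + 6)/(Z + 4)) - 6) = 1/((12 + (6 + H)/(4 + Z)) - 6) = 1/(6 + (6 + H)/(4 + Z)))
4780 + (v(7, -7)*(-101) + 3) = 4780 + (((4 - 7)/(30 + 7 + 6*(-7)))*(-101) + 3) = 4780 + ((-3/(30 + 7 - 42))*(-101) + 3) = 4780 + ((-3/(-5))*(-101) + 3) = 4780 + (-1/5*(-3)*(-101) + 3) = 4780 + ((3/5)*(-101) + 3) = 4780 + (-303/5 + 3) = 4780 - 288/5 = 23612/5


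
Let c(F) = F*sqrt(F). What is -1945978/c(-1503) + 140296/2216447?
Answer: 140296/2216447 - 1945978*I*sqrt(167)/753003 ≈ 0.063298 - 33.396*I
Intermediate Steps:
c(F) = F**(3/2)
-1945978/c(-1503) + 140296/2216447 = -1945978*I*sqrt(167)/753003 + 140296/2216447 = 140296/2216447 - 1945978*I*sqrt(167)/753003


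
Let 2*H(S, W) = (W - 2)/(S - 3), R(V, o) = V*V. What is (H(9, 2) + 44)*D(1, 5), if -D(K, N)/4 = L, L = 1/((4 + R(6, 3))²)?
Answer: -11/100 ≈ -0.11000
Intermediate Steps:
R(V, o) = V²
H(S, W) = (-2 + W)/(2*(-3 + S)) (H(S, W) = ((W - 2)/(S - 3))/2 = ((-2 + W)/(-3 + S))/2 = (-2 + W)/(2*(-3 + S)))
L = 1/1600 (L = 1/((4 + 6²)²) = 1/((4 + 36)²) = 1/(40²) = 1/1600 ≈ 0.00062500)
D(K, N) = -1/400 (D(K, N) = -4*1/1600 = -1/400)
(H(9, 2) + 44)*D(1, 5) = ((-2 + 2)/(2*(-3 + 9)) + 44)*(-1/400) = ((½)*0/6 + 44)*(-1/400) = ((½)*(⅙)*0 + 44)*(-1/400) = (0 + 44)*(-1/400) = 44*(-1/400) = -11/100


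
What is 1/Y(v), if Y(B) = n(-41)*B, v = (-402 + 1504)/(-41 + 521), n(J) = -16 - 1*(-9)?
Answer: -240/3857 ≈ -0.062225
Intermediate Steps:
n(J) = -7 (n(J) = -16 + 9 = -7)
v = 551/240 (v = 1102/480 = 1102*(1/480) = 551/240 ≈ 2.2958)
Y(B) = -7*B
1/Y(v) = 1/(-7*551/240) = 1/(-3857/240) = -240/3857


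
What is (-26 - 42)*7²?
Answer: -3332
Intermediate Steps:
(-26 - 42)*7² = -68*49 = -3332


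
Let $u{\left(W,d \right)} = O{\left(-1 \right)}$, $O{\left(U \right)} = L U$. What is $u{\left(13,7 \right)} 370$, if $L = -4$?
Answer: $1480$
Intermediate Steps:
$O{\left(U \right)} = - 4 U$
$u{\left(W,d \right)} = 4$ ($u{\left(W,d \right)} = \left(-4\right) \left(-1\right) = 4$)
$u{\left(13,7 \right)} 370 = 4 \cdot 370 = 1480$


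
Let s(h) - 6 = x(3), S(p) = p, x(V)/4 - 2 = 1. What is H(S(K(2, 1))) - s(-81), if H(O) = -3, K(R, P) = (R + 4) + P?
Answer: -21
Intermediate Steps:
K(R, P) = 4 + P + R (K(R, P) = (4 + R) + P = 4 + P + R)
x(V) = 12 (x(V) = 8 + 4*1 = 8 + 4 = 12)
s(h) = 18 (s(h) = 6 + 12 = 18)
H(S(K(2, 1))) - s(-81) = -3 - 1*18 = -3 - 18 = -21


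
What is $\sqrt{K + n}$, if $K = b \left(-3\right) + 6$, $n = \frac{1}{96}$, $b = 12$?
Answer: $\frac{i \sqrt{17274}}{24} \approx 5.4763 i$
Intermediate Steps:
$n = \frac{1}{96} \approx 0.010417$
$K = -30$ ($K = 12 \left(-3\right) + 6 = -36 + 6 = -30$)
$\sqrt{K + n} = \sqrt{-30 + \frac{1}{96}} = \sqrt{- \frac{2879}{96}} = \frac{i \sqrt{17274}}{24}$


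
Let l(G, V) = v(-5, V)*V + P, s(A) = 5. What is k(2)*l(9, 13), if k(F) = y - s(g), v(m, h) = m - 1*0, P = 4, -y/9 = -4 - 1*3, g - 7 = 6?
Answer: -3538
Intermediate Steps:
g = 13 (g = 7 + 6 = 13)
y = 63 (y = -9*(-4 - 1*3) = -9*(-4 - 3) = -9*(-7) = 63)
v(m, h) = m (v(m, h) = m + 0 = m)
k(F) = 58 (k(F) = 63 - 1*5 = 63 - 5 = 58)
l(G, V) = 4 - 5*V (l(G, V) = -5*V + 4 = 4 - 5*V)
k(2)*l(9, 13) = 58*(4 - 5*13) = 58*(4 - 65) = 58*(-61) = -3538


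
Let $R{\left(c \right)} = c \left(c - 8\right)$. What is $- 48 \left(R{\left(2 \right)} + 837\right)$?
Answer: $-39600$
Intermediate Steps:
$R{\left(c \right)} = c \left(-8 + c\right)$
$- 48 \left(R{\left(2 \right)} + 837\right) = - 48 \left(2 \left(-8 + 2\right) + 837\right) = - 48 \left(2 \left(-6\right) + 837\right) = - 48 \left(-12 + 837\right) = \left(-48\right) 825 = -39600$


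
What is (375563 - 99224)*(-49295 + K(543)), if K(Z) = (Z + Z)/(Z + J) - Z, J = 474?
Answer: -1556223343360/113 ≈ -1.3772e+10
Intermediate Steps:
K(Z) = -Z + 2*Z/(474 + Z) (K(Z) = (Z + Z)/(Z + 474) - Z = (2*Z)/(474 + Z) - Z = 2*Z/(474 + Z) - Z = -Z + 2*Z/(474 + Z))
(375563 - 99224)*(-49295 + K(543)) = (375563 - 99224)*(-49295 - 1*543*(472 + 543)/(474 + 543)) = 276339*(-49295 - 1*543*1015/1017) = 276339*(-49295 - 1*543*1/1017*1015) = 276339*(-49295 - 183715/339) = 276339*(-16894720/339) = -1556223343360/113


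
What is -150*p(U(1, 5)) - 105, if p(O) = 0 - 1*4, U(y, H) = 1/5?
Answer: 495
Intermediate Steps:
U(y, H) = ⅕
p(O) = -4 (p(O) = 0 - 4 = -4)
-150*p(U(1, 5)) - 105 = -150*(-4) - 105 = 600 - 105 = 495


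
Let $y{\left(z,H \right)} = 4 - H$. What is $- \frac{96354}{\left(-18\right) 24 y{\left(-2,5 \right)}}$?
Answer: $- \frac{5353}{24} \approx -223.04$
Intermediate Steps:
$- \frac{96354}{\left(-18\right) 24 y{\left(-2,5 \right)}} = - \frac{96354}{\left(-18\right) 24 \left(4 - 5\right)} = - \frac{96354}{\left(-432\right) \left(4 - 5\right)} = - \frac{96354}{\left(-432\right) \left(-1\right)} = - \frac{96354}{432} = \left(-96354\right) \frac{1}{432} = - \frac{5353}{24}$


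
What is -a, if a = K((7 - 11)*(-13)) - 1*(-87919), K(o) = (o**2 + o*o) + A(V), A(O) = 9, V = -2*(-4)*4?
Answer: -93336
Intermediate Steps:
V = 32 (V = 8*4 = 32)
K(o) = 9 + 2*o**2 (K(o) = (o**2 + o*o) + 9 = (o**2 + o**2) + 9 = 2*o**2 + 9 = 9 + 2*o**2)
a = 93336 (a = (9 + 2*((7 - 11)*(-13))**2) - 1*(-87919) = (9 + 2*(-4*(-13))**2) + 87919 = (9 + 2*52**2) + 87919 = (9 + 2*2704) + 87919 = (9 + 5408) + 87919 = 5417 + 87919 = 93336)
-a = -1*93336 = -93336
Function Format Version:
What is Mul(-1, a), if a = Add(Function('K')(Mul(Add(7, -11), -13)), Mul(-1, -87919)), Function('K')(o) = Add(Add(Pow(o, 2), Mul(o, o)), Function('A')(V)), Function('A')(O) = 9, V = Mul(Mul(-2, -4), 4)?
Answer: -93336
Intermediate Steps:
V = 32 (V = Mul(8, 4) = 32)
Function('K')(o) = Add(9, Mul(2, Pow(o, 2))) (Function('K')(o) = Add(Add(Pow(o, 2), Mul(o, o)), 9) = Add(Add(Pow(o, 2), Pow(o, 2)), 9) = Add(Mul(2, Pow(o, 2)), 9) = Add(9, Mul(2, Pow(o, 2))))
a = 93336 (a = Add(Add(9, Mul(2, Pow(Mul(Add(7, -11), -13), 2))), Mul(-1, -87919)) = Add(Add(9, Mul(2, Pow(Mul(-4, -13), 2))), 87919) = Add(Add(9, Mul(2, Pow(52, 2))), 87919) = Add(Add(9, Mul(2, 2704)), 87919) = Add(Add(9, 5408), 87919) = Add(5417, 87919) = 93336)
Mul(-1, a) = Mul(-1, 93336) = -93336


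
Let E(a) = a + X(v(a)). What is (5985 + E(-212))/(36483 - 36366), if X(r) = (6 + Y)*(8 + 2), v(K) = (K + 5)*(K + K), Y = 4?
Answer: 5873/117 ≈ 50.197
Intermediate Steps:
v(K) = 2*K*(5 + K) (v(K) = (5 + K)*(2*K) = 2*K*(5 + K))
X(r) = 100 (X(r) = (6 + 4)*(8 + 2) = 10*10 = 100)
E(a) = 100 + a (E(a) = a + 100 = 100 + a)
(5985 + E(-212))/(36483 - 36366) = (5985 + (100 - 212))/(36483 - 36366) = (5985 - 112)/117 = 5873*(1/117) = 5873/117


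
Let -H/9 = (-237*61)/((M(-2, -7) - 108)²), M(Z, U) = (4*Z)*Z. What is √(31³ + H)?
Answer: √252281137/92 ≈ 172.65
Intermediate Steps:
M(Z, U) = 4*Z²
H = 130113/8464 (H = -9*(-237*61)/((4*(-2)² - 108)²) = -(-130113)/((4*4 - 108)²) = -(-130113)/((16 - 108)²) = -(-130113)/((-92)²) = -(-130113)/8464 = -9*(-14457/8464) = 130113/8464 ≈ 15.373)
√(31³ + H) = √(31³ + 130113/8464) = √(29791 + 130113/8464) = √(252281137/8464) = √252281137/92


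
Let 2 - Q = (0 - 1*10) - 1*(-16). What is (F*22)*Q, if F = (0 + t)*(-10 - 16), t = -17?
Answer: -38896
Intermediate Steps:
F = 442 (F = (0 - 17)*(-10 - 16) = -17*(-26) = 442)
Q = -4 (Q = 2 - ((0 - 1*10) - 1*(-16)) = 2 - ((0 - 10) + 16) = 2 - (-10 + 16) = 2 - 1*6 = 2 - 6 = -4)
(F*22)*Q = (442*22)*(-4) = 9724*(-4) = -38896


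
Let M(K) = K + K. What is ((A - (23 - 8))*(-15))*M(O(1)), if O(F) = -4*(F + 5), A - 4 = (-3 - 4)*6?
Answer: -38160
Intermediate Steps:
A = -38 (A = 4 + (-3 - 4)*6 = 4 - 7*6 = 4 - 42 = -38)
O(F) = -20 - 4*F (O(F) = -4*(5 + F) = -20 - 4*F)
M(K) = 2*K
((A - (23 - 8))*(-15))*M(O(1)) = ((-38 - (23 - 8))*(-15))*(2*(-20 - 4*1)) = ((-38 - 1*15)*(-15))*(2*(-20 - 4)) = ((-38 - 15)*(-15))*(2*(-24)) = -53*(-15)*(-48) = 795*(-48) = -38160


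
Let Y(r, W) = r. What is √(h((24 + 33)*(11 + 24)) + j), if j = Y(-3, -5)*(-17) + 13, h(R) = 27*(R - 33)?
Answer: √53038 ≈ 230.30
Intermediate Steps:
h(R) = -891 + 27*R (h(R) = 27*(-33 + R) = -891 + 27*R)
j = 64 (j = -3*(-17) + 13 = 51 + 13 = 64)
√(h((24 + 33)*(11 + 24)) + j) = √((-891 + 27*((24 + 33)*(11 + 24))) + 64) = √((-891 + 27*(57*35)) + 64) = √((-891 + 27*1995) + 64) = √((-891 + 53865) + 64) = √(52974 + 64) = √53038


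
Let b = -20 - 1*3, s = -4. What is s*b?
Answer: 92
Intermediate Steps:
b = -23 (b = -20 - 3 = -23)
s*b = -4*(-23) = 92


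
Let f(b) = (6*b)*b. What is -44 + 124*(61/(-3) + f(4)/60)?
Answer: -35504/15 ≈ -2366.9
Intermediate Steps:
f(b) = 6*b**2
-44 + 124*(61/(-3) + f(4)/60) = -44 + 124*(61/(-3) + (6*4**2)/60) = -44 + 124*(61*(-1/3) + (6*16)*(1/60)) = -44 + 124*(-61/3 + 96*(1/60)) = -44 + 124*(-61/3 + 8/5) = -44 + 124*(-281/15) = -44 - 34844/15 = -35504/15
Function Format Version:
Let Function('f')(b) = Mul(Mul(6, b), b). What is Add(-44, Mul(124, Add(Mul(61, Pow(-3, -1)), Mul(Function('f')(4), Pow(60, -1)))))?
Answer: Rational(-35504, 15) ≈ -2366.9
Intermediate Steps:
Function('f')(b) = Mul(6, Pow(b, 2))
Add(-44, Mul(124, Add(Mul(61, Pow(-3, -1)), Mul(Function('f')(4), Pow(60, -1))))) = Add(-44, Mul(124, Add(Mul(61, Pow(-3, -1)), Mul(Mul(6, Pow(4, 2)), Pow(60, -1))))) = Add(-44, Mul(124, Add(Mul(61, Rational(-1, 3)), Mul(Mul(6, 16), Rational(1, 60))))) = Add(-44, Mul(124, Add(Rational(-61, 3), Mul(96, Rational(1, 60))))) = Add(-44, Mul(124, Add(Rational(-61, 3), Rational(8, 5)))) = Add(-44, Mul(124, Rational(-281, 15))) = Add(-44, Rational(-34844, 15)) = Rational(-35504, 15)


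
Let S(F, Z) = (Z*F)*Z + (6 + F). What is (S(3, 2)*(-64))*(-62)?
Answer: 83328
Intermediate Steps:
S(F, Z) = 6 + F + F*Z² (S(F, Z) = (F*Z)*Z + (6 + F) = F*Z² + (6 + F) = 6 + F + F*Z²)
(S(3, 2)*(-64))*(-62) = ((6 + 3 + 3*2²)*(-64))*(-62) = ((6 + 3 + 3*4)*(-64))*(-62) = ((6 + 3 + 12)*(-64))*(-62) = (21*(-64))*(-62) = -1344*(-62) = 83328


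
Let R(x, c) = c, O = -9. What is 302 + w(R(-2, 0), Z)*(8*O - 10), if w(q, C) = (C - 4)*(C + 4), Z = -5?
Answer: -436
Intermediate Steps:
w(q, C) = (-4 + C)*(4 + C)
302 + w(R(-2, 0), Z)*(8*O - 10) = 302 + (-16 + (-5)²)*(8*(-9) - 10) = 302 + (-16 + 25)*(-72 - 10) = 302 + 9*(-82) = 302 - 738 = -436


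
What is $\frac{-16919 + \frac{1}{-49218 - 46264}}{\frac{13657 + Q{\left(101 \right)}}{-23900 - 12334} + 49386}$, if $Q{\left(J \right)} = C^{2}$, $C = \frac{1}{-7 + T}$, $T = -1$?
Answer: $- \frac{170282403358272}{497044895421097} \approx -0.34259$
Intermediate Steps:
$C = - \frac{1}{8}$ ($C = \frac{1}{-7 - 1} = \frac{1}{-8} = - \frac{1}{8} \approx -0.125$)
$Q{\left(J \right)} = \frac{1}{64}$ ($Q{\left(J \right)} = \left(- \frac{1}{8}\right)^{2} = \frac{1}{64}$)
$\frac{-16919 + \frac{1}{-49218 - 46264}}{\frac{13657 + Q{\left(101 \right)}}{-23900 - 12334} + 49386} = \frac{-16919 + \frac{1}{-49218 - 46264}}{\frac{13657 + \frac{1}{64}}{-23900 - 12334} + 49386} = \frac{-16919 + \frac{1}{-95482}}{\frac{874049}{64 \left(-36234\right)} + 49386} = \frac{-16919 - \frac{1}{95482}}{\frac{874049}{64} \left(- \frac{1}{36234}\right) + 49386} = - \frac{1615459959}{95482 \left(- \frac{79459}{210816} + 49386\right)} = - \frac{1615459959}{95482 \cdot \frac{10411279517}{210816}} = \left(- \frac{1615459959}{95482}\right) \frac{210816}{10411279517} = - \frac{170282403358272}{497044895421097}$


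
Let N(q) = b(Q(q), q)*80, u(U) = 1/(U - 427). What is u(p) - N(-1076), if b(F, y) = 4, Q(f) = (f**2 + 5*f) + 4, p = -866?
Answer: -413761/1293 ≈ -320.00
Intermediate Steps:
Q(f) = 4 + f**2 + 5*f
u(U) = 1/(-427 + U)
N(q) = 320 (N(q) = 4*80 = 320)
u(p) - N(-1076) = 1/(-427 - 866) - 1*320 = 1/(-1293) - 320 = -1/1293 - 320 = -413761/1293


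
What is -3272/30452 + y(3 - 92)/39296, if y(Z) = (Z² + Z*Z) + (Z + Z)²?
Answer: 164835655/149580224 ≈ 1.1020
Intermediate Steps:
y(Z) = 6*Z² (y(Z) = (Z² + Z²) + (2*Z)² = 2*Z² + 4*Z² = 6*Z²)
-3272/30452 + y(3 - 92)/39296 = -3272/30452 + (6*(3 - 92)²)/39296 = -3272*1/30452 + (6*(-89)²)*(1/39296) = -818/7613 + (6*7921)*(1/39296) = -818/7613 + 47526*(1/39296) = -818/7613 + 23763/19648 = 164835655/149580224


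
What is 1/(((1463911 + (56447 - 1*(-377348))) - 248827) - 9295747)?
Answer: -1/7646868 ≈ -1.3077e-7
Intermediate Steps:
1/(((1463911 + (56447 - 1*(-377348))) - 248827) - 9295747) = 1/(((1463911 + (56447 + 377348)) - 248827) - 9295747) = 1/(((1463911 + 433795) - 248827) - 9295747) = 1/((1897706 - 248827) - 9295747) = 1/(1648879 - 9295747) = 1/(-7646868) = -1/7646868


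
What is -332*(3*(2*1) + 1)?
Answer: -2324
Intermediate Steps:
-332*(3*(2*1) + 1) = -332*(3*2 + 1) = -332*(6 + 1) = -332*7 = -2324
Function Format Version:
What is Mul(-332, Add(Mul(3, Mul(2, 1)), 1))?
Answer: -2324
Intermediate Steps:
Mul(-332, Add(Mul(3, Mul(2, 1)), 1)) = Mul(-332, Add(Mul(3, 2), 1)) = Mul(-332, Add(6, 1)) = Mul(-332, 7) = -2324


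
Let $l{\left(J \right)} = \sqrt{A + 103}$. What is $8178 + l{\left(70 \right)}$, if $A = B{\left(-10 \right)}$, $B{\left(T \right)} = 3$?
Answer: $8178 + \sqrt{106} \approx 8188.3$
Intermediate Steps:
$A = 3$
$l{\left(J \right)} = \sqrt{106}$ ($l{\left(J \right)} = \sqrt{3 + 103} = \sqrt{106}$)
$8178 + l{\left(70 \right)} = 8178 + \sqrt{106}$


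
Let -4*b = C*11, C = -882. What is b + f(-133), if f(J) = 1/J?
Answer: 645181/266 ≈ 2425.5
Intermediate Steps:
b = 4851/2 (b = -(-441)*11/2 = -¼*(-9702) = 4851/2 ≈ 2425.5)
b + f(-133) = 4851/2 + 1/(-133) = 4851/2 - 1/133 = 645181/266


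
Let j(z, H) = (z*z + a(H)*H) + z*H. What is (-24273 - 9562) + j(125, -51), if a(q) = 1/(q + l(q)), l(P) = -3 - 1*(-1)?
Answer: -1302954/53 ≈ -24584.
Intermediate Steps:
l(P) = -2 (l(P) = -3 + 1 = -2)
a(q) = 1/(-2 + q) (a(q) = 1/(q - 2) = 1/(-2 + q))
j(z, H) = z**2 + H*z + H/(-2 + H) (j(z, H) = (z*z + H/(-2 + H)) + z*H = (z**2 + H/(-2 + H)) + H*z = z**2 + H*z + H/(-2 + H))
(-24273 - 9562) + j(125, -51) = (-24273 - 9562) + (-51 + 125*(-2 - 51)*(-51 + 125))/(-2 - 51) = -33835 + (-51 + 125*(-53)*74)/(-53) = -33835 - (-51 - 490250)/53 = -33835 - 1/53*(-490301) = -33835 + 490301/53 = -1302954/53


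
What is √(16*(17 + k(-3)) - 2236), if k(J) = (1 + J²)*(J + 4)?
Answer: 2*I*√451 ≈ 42.474*I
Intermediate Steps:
k(J) = (1 + J²)*(4 + J)
√(16*(17 + k(-3)) - 2236) = √(16*(17 + (4 - 3 + (-3)³ + 4*(-3)²)) - 2236) = √(16*(17 + (4 - 3 - 27 + 4*9)) - 2236) = √(16*(17 + (4 - 3 - 27 + 36)) - 2236) = √(16*(17 + 10) - 2236) = √(16*27 - 2236) = √(432 - 2236) = √(-1804) = 2*I*√451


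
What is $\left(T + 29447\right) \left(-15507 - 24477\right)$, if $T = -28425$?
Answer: $-40863648$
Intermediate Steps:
$\left(T + 29447\right) \left(-15507 - 24477\right) = \left(-28425 + 29447\right) \left(-15507 - 24477\right) = 1022 \left(-39984\right) = -40863648$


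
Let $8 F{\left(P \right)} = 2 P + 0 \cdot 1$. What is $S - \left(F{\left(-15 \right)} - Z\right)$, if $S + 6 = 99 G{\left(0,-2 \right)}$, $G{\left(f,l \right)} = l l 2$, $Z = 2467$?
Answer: $\frac{13027}{4} \approx 3256.8$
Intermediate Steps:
$G{\left(f,l \right)} = 2 l^{2}$ ($G{\left(f,l \right)} = l^{2} \cdot 2 = 2 l^{2}$)
$F{\left(P \right)} = \frac{P}{4}$ ($F{\left(P \right)} = \frac{2 P + 0 \cdot 1}{8} = \frac{2 P + 0}{8} = \frac{2 P}{8} = \frac{P}{4}$)
$S = 786$ ($S = -6 + 99 \cdot 2 \left(-2\right)^{2} = -6 + 99 \cdot 2 \cdot 4 = -6 + 99 \cdot 8 = -6 + 792 = 786$)
$S - \left(F{\left(-15 \right)} - Z\right) = 786 - \left(\frac{1}{4} \left(-15\right) - 2467\right) = 786 - \left(- \frac{15}{4} - 2467\right) = 786 - - \frac{9883}{4} = 786 + \frac{9883}{4} = \frac{13027}{4}$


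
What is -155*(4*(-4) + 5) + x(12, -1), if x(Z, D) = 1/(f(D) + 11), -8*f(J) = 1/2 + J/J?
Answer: 294981/173 ≈ 1705.1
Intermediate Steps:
f(J) = -3/16 (f(J) = -(1/2 + J/J)/8 = -(1*(1/2) + 1)/8 = -(1/2 + 1)/8 = -1/8*3/2 = -3/16)
x(Z, D) = 16/173 (x(Z, D) = 1/(-3/16 + 11) = 1/(173/16) = 16/173)
-155*(4*(-4) + 5) + x(12, -1) = -155*(4*(-4) + 5) + 16/173 = -155*(-16 + 5) + 16/173 = -155*(-11) + 16/173 = 1705 + 16/173 = 294981/173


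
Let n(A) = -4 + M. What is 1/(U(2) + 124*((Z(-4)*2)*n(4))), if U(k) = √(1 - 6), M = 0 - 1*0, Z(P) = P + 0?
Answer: 3968/15745029 - I*√5/15745029 ≈ 0.00025202 - 1.4202e-7*I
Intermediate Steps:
Z(P) = P
M = 0 (M = 0 + 0 = 0)
U(k) = I*√5 (U(k) = √(-5) = I*√5)
n(A) = -4 (n(A) = -4 + 0 = -4)
1/(U(2) + 124*((Z(-4)*2)*n(4))) = 1/(I*√5 + 124*(-4*2*(-4))) = 1/(I*√5 + 124*(-8*(-4))) = 1/(I*√5 + 124*32) = 1/(I*√5 + 3968) = 1/(3968 + I*√5)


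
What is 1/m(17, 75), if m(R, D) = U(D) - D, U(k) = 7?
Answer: -1/68 ≈ -0.014706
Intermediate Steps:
m(R, D) = 7 - D
1/m(17, 75) = 1/(7 - 1*75) = 1/(7 - 75) = 1/(-68) = -1/68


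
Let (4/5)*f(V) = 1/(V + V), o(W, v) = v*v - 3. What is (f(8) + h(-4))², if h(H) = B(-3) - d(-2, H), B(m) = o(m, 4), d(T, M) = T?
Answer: 931225/4096 ≈ 227.35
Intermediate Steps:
o(W, v) = -3 + v² (o(W, v) = v² - 3 = -3 + v²)
B(m) = 13 (B(m) = -3 + 4² = -3 + 16 = 13)
h(H) = 15 (h(H) = 13 - 1*(-2) = 13 + 2 = 15)
f(V) = 5/(8*V) (f(V) = 5/(4*(V + V)) = 5/(4*((2*V))) = 5*(1/(2*V))/4 = 5/(8*V))
(f(8) + h(-4))² = ((5/8)/8 + 15)² = ((5/8)*(⅛) + 15)² = (5/64 + 15)² = (965/64)² = 931225/4096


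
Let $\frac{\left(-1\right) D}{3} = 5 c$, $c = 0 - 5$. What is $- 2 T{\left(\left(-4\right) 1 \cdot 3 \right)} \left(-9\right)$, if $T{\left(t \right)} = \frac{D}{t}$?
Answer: $- \frac{225}{2} \approx -112.5$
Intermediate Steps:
$c = -5$
$D = 75$ ($D = - 3 \cdot 5 \left(-5\right) = \left(-3\right) \left(-25\right) = 75$)
$T{\left(t \right)} = \frac{75}{t}$
$- 2 T{\left(\left(-4\right) 1 \cdot 3 \right)} \left(-9\right) = - 2 \frac{75}{\left(-4\right) 1 \cdot 3} \left(-9\right) = - 2 \frac{75}{\left(-4\right) 3} \left(-9\right) = - 2 \frac{75}{-12} \left(-9\right) = - 2 \cdot 75 \left(- \frac{1}{12}\right) \left(-9\right) = \left(-2\right) \left(- \frac{25}{4}\right) \left(-9\right) = \frac{25}{2} \left(-9\right) = - \frac{225}{2}$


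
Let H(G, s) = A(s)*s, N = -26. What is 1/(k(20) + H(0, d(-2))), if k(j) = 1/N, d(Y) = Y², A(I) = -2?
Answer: -26/209 ≈ -0.12440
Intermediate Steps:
k(j) = -1/26 (k(j) = 1/(-26) = -1/26)
H(G, s) = -2*s
1/(k(20) + H(0, d(-2))) = 1/(-1/26 - 2*(-2)²) = 1/(-1/26 - 2*4) = 1/(-1/26 - 8) = 1/(-209/26) = -26/209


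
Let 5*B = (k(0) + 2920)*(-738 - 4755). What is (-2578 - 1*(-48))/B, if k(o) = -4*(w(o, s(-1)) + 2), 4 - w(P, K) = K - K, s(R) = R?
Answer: 6325/7953864 ≈ 0.00079521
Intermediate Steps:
w(P, K) = 4 (w(P, K) = 4 - (K - K) = 4 - 1*0 = 4 + 0 = 4)
k(o) = -24 (k(o) = -4*(4 + 2) = -4*6 = -24)
B = -15907728/5 (B = ((-24 + 2920)*(-738 - 4755))/5 = (2896*(-5493))/5 = (⅕)*(-15907728) = -15907728/5 ≈ -3.1815e+6)
(-2578 - 1*(-48))/B = (-2578 - 1*(-48))/(-15907728/5) = (-2578 + 48)*(-5/15907728) = -2530*(-5/15907728) = 6325/7953864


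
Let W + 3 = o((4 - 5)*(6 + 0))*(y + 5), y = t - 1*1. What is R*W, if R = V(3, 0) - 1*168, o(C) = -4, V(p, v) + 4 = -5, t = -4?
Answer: 531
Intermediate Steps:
V(p, v) = -9 (V(p, v) = -4 - 5 = -9)
y = -5 (y = -4 - 1*1 = -4 - 1 = -5)
W = -3 (W = -3 - 4*(-5 + 5) = -3 - 4*0 = -3 + 0 = -3)
R = -177 (R = -9 - 1*168 = -9 - 168 = -177)
R*W = -177*(-3) = 531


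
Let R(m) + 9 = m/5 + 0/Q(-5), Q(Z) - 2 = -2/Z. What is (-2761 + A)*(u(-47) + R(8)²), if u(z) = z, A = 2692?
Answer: -13386/25 ≈ -535.44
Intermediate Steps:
Q(Z) = 2 - 2/Z
R(m) = -9 + m/5 (R(m) = -9 + (m/5 + 0/(2 - 2/(-5))) = -9 + (m*(⅕) + 0/(2 - 2*(-⅕))) = -9 + (m/5 + 0/(2 + ⅖)) = -9 + (m/5 + 0/(12/5)) = -9 + (m/5 + 0*(5/12)) = -9 + (m/5 + 0) = -9 + m/5)
(-2761 + A)*(u(-47) + R(8)²) = (-2761 + 2692)*(-47 + (-9 + (⅕)*8)²) = -69*(-47 + (-9 + 8/5)²) = -69*(-47 + (-37/5)²) = -69*(-47 + 1369/25) = -69*194/25 = -13386/25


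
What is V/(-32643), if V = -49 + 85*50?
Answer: -4201/32643 ≈ -0.12870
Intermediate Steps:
V = 4201 (V = -49 + 4250 = 4201)
V/(-32643) = 4201/(-32643) = 4201*(-1/32643) = -4201/32643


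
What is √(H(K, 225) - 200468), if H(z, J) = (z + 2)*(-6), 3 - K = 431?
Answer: 2*I*√49478 ≈ 444.87*I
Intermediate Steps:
K = -428 (K = 3 - 1*431 = 3 - 431 = -428)
H(z, J) = -12 - 6*z (H(z, J) = (2 + z)*(-6) = -12 - 6*z)
√(H(K, 225) - 200468) = √((-12 - 6*(-428)) - 200468) = √((-12 + 2568) - 200468) = √(2556 - 200468) = √(-197912) = 2*I*√49478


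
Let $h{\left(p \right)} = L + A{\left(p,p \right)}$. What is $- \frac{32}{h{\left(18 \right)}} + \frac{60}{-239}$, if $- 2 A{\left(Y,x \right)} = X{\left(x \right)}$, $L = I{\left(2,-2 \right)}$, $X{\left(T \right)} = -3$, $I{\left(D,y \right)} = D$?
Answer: $- \frac{15716}{1673} \approx -9.3939$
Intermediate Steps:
$L = 2$
$A{\left(Y,x \right)} = \frac{3}{2}$ ($A{\left(Y,x \right)} = \left(- \frac{1}{2}\right) \left(-3\right) = \frac{3}{2}$)
$h{\left(p \right)} = \frac{7}{2}$ ($h{\left(p \right)} = 2 + \frac{3}{2} = \frac{7}{2}$)
$- \frac{32}{h{\left(18 \right)}} + \frac{60}{-239} = - \frac{32}{\frac{7}{2}} + \frac{60}{-239} = \left(-32\right) \frac{2}{7} + 60 \left(- \frac{1}{239}\right) = - \frac{64}{7} - \frac{60}{239} = - \frac{15716}{1673}$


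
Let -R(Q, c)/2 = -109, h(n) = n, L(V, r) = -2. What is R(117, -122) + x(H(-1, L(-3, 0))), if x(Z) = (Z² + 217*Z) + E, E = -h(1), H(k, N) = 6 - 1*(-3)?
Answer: 2251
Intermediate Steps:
H(k, N) = 9 (H(k, N) = 6 + 3 = 9)
R(Q, c) = 218 (R(Q, c) = -2*(-109) = 218)
E = -1 (E = -1*1 = -1)
x(Z) = -1 + Z² + 217*Z (x(Z) = (Z² + 217*Z) - 1 = -1 + Z² + 217*Z)
R(117, -122) + x(H(-1, L(-3, 0))) = 218 + (-1 + 9² + 217*9) = 218 + (-1 + 81 + 1953) = 218 + 2033 = 2251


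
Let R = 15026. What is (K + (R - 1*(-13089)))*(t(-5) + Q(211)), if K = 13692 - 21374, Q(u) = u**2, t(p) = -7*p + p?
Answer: 910310583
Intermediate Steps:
t(p) = -6*p
K = -7682
(K + (R - 1*(-13089)))*(t(-5) + Q(211)) = (-7682 + (15026 - 1*(-13089)))*(-6*(-5) + 211**2) = (-7682 + (15026 + 13089))*(30 + 44521) = (-7682 + 28115)*44551 = 20433*44551 = 910310583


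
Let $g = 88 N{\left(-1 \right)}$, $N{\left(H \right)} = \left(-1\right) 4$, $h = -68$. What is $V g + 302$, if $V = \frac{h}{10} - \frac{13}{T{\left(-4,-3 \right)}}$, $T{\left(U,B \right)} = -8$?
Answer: $\frac{10618}{5} \approx 2123.6$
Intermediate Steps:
$N{\left(H \right)} = -4$
$V = - \frac{207}{40}$ ($V = - \frac{68}{10} - \frac{13}{-8} = \left(-68\right) \frac{1}{10} - - \frac{13}{8} = - \frac{34}{5} + \frac{13}{8} = - \frac{207}{40} \approx -5.175$)
$g = -352$ ($g = 88 \left(-4\right) = -352$)
$V g + 302 = \left(- \frac{207}{40}\right) \left(-352\right) + 302 = \frac{9108}{5} + 302 = \frac{10618}{5}$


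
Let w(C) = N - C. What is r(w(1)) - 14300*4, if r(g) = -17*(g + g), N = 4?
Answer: -57302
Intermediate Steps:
w(C) = 4 - C
r(g) = -34*g
r(w(1)) - 14300*4 = -34*(4 - 1*1) - 14300*4 = -34*(4 - 1) - 286*200 = -34*3 - 57200 = -102 - 57200 = -57302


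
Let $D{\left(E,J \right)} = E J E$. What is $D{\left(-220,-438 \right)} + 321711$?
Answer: $-20877489$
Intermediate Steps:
$D{\left(E,J \right)} = J E^{2}$
$D{\left(-220,-438 \right)} + 321711 = - 438 \left(-220\right)^{2} + 321711 = \left(-438\right) 48400 + 321711 = -21199200 + 321711 = -20877489$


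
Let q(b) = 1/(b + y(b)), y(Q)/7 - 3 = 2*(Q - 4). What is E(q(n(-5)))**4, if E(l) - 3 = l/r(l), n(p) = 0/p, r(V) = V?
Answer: 256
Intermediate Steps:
y(Q) = -35 + 14*Q (y(Q) = 21 + 7*(2*(Q - 4)) = 21 + 7*(2*(-4 + Q)) = 21 + 7*(-8 + 2*Q) = 21 + (-56 + 14*Q) = -35 + 14*Q)
n(p) = 0
q(b) = 1/(-35 + 15*b) (q(b) = 1/(b + (-35 + 14*b)) = 1/(-35 + 15*b))
E(l) = 4 (E(l) = 3 + l/l = 3 + 1 = 4)
E(q(n(-5)))**4 = 4**4 = 256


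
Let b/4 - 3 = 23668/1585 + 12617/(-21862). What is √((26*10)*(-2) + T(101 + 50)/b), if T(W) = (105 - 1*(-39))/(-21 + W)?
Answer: 2*I*√47014973165934864439/601385681 ≈ 22.803*I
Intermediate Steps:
b = 1202771362/17325635 (b = 12 + 4*(23668/1585 + 12617/(-21862)) = 12 + 4*(23668*(1/1585) + 12617*(-1/21862)) = 12 + 4*(23668/1585 - 12617/21862) = 12 + 4*(497431871/34651270) = 12 + 994863742/17325635 = 1202771362/17325635 ≈ 69.422)
T(W) = 144/(-21 + W) (T(W) = (105 + 39)/(-21 + W) = 144/(-21 + W))
√((26*10)*(-2) + T(101 + 50)/b) = √((26*10)*(-2) + (144/(-21 + (101 + 50)))/(1202771362/17325635)) = √(260*(-2) + (144/(-21 + 151))*(17325635/1202771362)) = √(-520 + (144/130)*(17325635/1202771362)) = √(-520 + (144*(1/130))*(17325635/1202771362)) = √(-520 + (72/65)*(17325635/1202771362)) = √(-520 + 124744572/7818013853) = √(-4065242458988/7818013853) = 2*I*√47014973165934864439/601385681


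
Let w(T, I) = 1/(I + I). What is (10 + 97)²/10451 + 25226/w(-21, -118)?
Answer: -62218303087/10451 ≈ -5.9533e+6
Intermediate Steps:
w(T, I) = 1/(2*I)
(10 + 97)²/10451 + 25226/w(-21, -118) = (10 + 97)²/10451 + 25226/(((½)/(-118))) = 107²*(1/10451) + 25226/(((½)*(-1/118))) = 11449*(1/10451) + 25226/(-1/236) = 11449/10451 + 25226*(-236) = 11449/10451 - 5953336 = -62218303087/10451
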